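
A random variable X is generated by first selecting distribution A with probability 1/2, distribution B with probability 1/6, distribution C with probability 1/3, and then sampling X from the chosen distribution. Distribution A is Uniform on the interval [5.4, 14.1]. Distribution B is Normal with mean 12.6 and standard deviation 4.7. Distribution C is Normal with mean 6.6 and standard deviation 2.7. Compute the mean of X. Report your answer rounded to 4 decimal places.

Component means — A: 9.75; B: 12.6; C: 6.6.
E[X] = 0.5·9.75 + 0.166667·12.6 + 0.333333·6.6 = 9.175.

9.1750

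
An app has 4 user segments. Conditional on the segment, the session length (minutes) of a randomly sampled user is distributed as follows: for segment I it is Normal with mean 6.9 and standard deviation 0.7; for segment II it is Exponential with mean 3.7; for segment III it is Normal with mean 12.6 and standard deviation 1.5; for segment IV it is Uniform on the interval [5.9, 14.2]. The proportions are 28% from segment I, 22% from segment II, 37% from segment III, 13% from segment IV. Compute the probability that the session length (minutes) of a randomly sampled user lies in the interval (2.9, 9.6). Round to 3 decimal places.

Conditional on each segment, P(2.9 < X < 9.6): I: 0.999943; II: 0.381999; III: 0.0227501; IV: 0.445783.
By total probability, P(2.9 < X < 9.6) = 0.28·0.999943 + 0.22·0.381999 + 0.37·0.0227501 + 0.13·0.445783 = 0.430393.

0.430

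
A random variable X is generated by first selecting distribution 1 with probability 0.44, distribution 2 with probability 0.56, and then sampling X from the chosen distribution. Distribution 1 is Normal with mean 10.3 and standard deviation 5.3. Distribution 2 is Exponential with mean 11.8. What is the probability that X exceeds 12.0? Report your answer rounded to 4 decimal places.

0.3672

Conditional on each component, P(X > 12.0): 1: 0.374198; 2: 0.361697.
By total probability, P(X > 12.0) = 0.44·0.374198 + 0.56·0.361697 = 0.367197.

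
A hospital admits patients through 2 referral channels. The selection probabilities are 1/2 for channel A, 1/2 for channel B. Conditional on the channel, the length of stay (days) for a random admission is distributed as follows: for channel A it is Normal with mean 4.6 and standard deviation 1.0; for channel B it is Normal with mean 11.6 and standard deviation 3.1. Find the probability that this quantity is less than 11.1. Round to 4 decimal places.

Conditional on each channel, P(X < 11.1): A: 1; B: 0.435932.
By total probability, P(X < 11.1) = 0.5·1 + 0.5·0.435932 = 0.717966.

0.7180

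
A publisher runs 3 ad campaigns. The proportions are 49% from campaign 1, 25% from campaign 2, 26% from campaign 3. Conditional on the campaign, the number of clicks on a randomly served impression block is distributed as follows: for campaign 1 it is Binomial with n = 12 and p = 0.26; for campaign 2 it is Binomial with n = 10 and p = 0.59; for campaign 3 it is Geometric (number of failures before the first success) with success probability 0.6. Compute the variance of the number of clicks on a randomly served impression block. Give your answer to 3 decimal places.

5.519

Per component, 1: μ=3.12, E[X²]=12.0432; 2: μ=5.9, E[X²]=37.229; 3: μ=0.666667, E[X²]=1.55556.
E[X] = 0.49·3.12 + 0.25·5.9 + 0.26·0.666667 = 3.17713.
E[X²] = 0.49·12.0432 + 0.25·37.229 + 0.26·1.55556 = 15.6129.
Var(X) = E[X²] − (E[X])² = 15.6129 − 10.0942 = 5.51869.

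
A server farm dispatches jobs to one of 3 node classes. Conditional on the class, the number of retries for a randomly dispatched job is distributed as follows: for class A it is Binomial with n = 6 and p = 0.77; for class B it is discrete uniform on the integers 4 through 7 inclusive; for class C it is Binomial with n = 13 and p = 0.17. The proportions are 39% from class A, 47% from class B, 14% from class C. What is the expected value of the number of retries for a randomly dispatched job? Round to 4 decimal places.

4.6962

Component means — A: 4.62; B: 5.5; C: 2.21.
E[X] = 0.39·4.62 + 0.47·5.5 + 0.14·2.21 = 4.6962.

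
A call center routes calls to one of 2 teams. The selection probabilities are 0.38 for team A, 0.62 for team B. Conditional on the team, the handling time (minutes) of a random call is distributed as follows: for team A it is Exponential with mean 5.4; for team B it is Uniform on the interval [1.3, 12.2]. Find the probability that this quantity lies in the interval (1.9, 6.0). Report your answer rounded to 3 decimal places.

0.375

Conditional on each team, P(1.9 < X < 6.0): A: 0.374191; B: 0.376147.
By total probability, P(1.9 < X < 6.0) = 0.38·0.374191 + 0.62·0.376147 = 0.375404.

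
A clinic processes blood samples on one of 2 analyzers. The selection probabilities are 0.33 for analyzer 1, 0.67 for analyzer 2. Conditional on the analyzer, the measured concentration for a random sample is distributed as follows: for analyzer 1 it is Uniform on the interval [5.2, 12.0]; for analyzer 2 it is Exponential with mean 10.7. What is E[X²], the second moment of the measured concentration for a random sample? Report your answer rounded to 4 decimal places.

For each component E[X²] = Var + (mean)², giving 1: 77.8133; 2: 228.98.
Overall E[X²] = 0.33·77.8133 + 0.67·228.98 = 179.095.

179.0950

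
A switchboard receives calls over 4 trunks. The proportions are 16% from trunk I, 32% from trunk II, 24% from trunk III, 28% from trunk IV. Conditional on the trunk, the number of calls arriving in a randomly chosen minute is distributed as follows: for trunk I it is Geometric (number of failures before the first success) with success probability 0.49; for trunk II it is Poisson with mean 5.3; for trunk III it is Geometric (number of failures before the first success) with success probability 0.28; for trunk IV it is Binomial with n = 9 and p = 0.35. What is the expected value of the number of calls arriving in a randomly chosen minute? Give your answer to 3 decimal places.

3.362

Component means — I: 1.04082; II: 5.3; III: 2.57143; IV: 3.15.
E[X] = 0.16·1.04082 + 0.32·5.3 + 0.24·2.57143 + 0.28·3.15 = 3.36167.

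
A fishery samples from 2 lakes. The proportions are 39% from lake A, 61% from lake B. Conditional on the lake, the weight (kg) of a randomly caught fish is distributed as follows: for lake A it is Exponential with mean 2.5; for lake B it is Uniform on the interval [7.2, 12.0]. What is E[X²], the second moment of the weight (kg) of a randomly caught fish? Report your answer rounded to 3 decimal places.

For each component E[X²] = Var + (mean)², giving A: 12.5; B: 94.08.
Overall E[X²] = 0.39·12.5 + 0.61·94.08 = 62.2638.

62.264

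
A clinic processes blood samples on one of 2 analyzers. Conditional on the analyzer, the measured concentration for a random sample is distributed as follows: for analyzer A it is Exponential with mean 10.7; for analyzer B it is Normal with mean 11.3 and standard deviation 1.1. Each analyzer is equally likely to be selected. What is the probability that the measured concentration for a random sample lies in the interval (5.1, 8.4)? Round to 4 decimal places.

Conditional on each analyzer, P(5.1 < X < 8.4): A: 0.16477; B: 0.00418999.
By total probability, P(5.1 < X < 8.4) = 0.5·0.16477 + 0.5·0.00418999 = 0.0844802.

0.0845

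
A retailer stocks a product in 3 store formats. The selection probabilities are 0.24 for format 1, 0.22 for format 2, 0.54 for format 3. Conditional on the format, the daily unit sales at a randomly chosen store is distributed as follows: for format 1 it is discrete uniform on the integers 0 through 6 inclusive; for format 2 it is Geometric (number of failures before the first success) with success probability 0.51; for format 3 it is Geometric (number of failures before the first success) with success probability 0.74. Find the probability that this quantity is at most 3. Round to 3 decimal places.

0.882

Conditional on each format, P(X ≤ 3): 1: 0.571429; 2: 0.942352; 3: 0.99543.
By total probability, P(X ≤ 3) = 0.24·0.571429 + 0.22·0.942352 + 0.54·0.99543 = 0.881993.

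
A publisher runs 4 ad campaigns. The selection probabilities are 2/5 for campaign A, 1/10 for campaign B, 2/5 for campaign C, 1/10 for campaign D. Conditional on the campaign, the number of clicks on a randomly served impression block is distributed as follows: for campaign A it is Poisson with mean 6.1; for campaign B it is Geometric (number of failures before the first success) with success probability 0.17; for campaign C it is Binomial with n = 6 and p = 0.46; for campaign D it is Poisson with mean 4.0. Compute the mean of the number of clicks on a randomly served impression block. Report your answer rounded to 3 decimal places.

Component means — A: 6.1; B: 4.88235; C: 2.76; D: 4.
E[X] = 0.4·6.1 + 0.1·4.88235 + 0.4·2.76 + 0.1·4 = 4.43224.

4.432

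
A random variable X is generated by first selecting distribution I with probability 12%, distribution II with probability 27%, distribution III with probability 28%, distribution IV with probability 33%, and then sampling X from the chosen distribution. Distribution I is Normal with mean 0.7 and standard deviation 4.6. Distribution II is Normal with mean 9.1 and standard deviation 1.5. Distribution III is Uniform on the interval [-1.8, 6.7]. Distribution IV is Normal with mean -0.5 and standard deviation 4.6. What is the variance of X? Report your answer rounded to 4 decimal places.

26.6202

Per component, I: μ=0.7, E[X²]=21.65; II: μ=9.1, E[X²]=85.06; III: μ=2.45, E[X²]=12.0233; IV: μ=-0.5, E[X²]=21.41.
E[X] = 0.12·0.7 + 0.27·9.1 + 0.28·2.45 + 0.33·-0.5 = 3.062.
E[X²] = 0.12·21.65 + 0.27·85.06 + 0.28·12.0233 + 0.33·21.41 = 35.996.
Var(X) = E[X²] − (E[X])² = 35.996 − 9.37584 = 26.6202.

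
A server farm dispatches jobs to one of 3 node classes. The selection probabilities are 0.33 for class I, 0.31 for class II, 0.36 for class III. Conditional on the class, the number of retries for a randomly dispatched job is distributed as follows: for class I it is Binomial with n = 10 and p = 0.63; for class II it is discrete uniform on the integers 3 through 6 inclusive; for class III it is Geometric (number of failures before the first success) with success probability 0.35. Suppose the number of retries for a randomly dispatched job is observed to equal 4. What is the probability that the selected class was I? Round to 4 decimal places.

Likelihoods P(X=4 | ·): I: 0.0848774; II: 0.25; III: 0.0624772.
Posterior ∝ prior × likelihood. Numerator for I: 0.33·0.0848774 = 0.0280095.
Normalizing constant: 0.33·0.0848774 + 0.31·0.25 + 0.36·0.0624772 = 0.128001.
P(I | observation) = 0.0280095 / 0.128001 = 0.218822.

0.2188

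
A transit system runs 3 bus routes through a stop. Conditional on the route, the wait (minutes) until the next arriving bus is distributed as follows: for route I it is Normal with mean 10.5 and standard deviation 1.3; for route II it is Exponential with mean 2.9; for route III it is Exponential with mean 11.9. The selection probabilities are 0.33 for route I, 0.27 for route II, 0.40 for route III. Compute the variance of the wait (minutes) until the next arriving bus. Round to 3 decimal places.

73.626

Per component, I: μ=10.5, E[X²]=111.94; II: μ=2.9, E[X²]=16.82; III: μ=11.9, E[X²]=283.22.
E[X] = 0.33·10.5 + 0.27·2.9 + 0.4·11.9 = 9.008.
E[X²] = 0.33·111.94 + 0.27·16.82 + 0.4·283.22 = 154.77.
Var(X) = E[X²] − (E[X])² = 154.77 − 81.1441 = 73.6255.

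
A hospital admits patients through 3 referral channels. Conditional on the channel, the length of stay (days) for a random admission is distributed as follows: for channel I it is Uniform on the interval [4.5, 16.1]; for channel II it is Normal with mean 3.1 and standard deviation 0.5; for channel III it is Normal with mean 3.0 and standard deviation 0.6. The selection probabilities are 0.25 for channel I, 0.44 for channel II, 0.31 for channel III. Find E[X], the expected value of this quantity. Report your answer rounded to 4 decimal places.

Component means — I: 10.3; II: 3.1; III: 3.
E[X] = 0.25·10.3 + 0.44·3.1 + 0.31·3 = 4.869.

4.8690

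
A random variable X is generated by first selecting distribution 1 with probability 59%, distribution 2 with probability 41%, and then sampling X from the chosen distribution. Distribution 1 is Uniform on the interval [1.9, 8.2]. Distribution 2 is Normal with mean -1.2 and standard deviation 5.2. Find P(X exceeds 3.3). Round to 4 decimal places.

0.5382

Conditional on each component, P(X > 3.3): 1: 0.777778; 2: 0.193414.
By total probability, P(X > 3.3) = 0.59·0.777778 + 0.41·0.193414 = 0.538189.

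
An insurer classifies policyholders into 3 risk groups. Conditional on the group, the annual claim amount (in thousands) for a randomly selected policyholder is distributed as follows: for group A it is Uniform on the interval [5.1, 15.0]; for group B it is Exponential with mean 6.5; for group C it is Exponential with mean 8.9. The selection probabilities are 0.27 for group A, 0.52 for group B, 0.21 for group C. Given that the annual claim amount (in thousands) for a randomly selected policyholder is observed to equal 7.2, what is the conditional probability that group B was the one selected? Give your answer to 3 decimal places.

Likelihoods f(7.2 | ·): A: 0.10101; B: 0.0508185; C: 0.0500346.
Posterior ∝ prior × likelihood. Numerator for B: 0.52·0.0508185 = 0.0264256.
Normalizing constant: 0.27·0.10101 + 0.52·0.0508185 + 0.21·0.0500346 = 0.0642056.
P(B | observation) = 0.0264256 / 0.0642056 = 0.411578.

0.412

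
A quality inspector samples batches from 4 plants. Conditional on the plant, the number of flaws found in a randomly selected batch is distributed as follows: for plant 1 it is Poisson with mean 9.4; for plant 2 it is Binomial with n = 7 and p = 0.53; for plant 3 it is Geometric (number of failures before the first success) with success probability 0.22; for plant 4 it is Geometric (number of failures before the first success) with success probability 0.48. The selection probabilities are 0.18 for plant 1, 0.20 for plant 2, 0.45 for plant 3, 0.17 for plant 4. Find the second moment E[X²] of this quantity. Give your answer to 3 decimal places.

34.190

For each component E[X²] = Var + (mean)², giving 1: 97.76; 2: 15.5078; 3: 28.686; 4: 3.43056.
Overall E[X²] = 0.18·97.76 + 0.2·15.5078 + 0.45·28.686 + 0.17·3.43056 = 34.1902.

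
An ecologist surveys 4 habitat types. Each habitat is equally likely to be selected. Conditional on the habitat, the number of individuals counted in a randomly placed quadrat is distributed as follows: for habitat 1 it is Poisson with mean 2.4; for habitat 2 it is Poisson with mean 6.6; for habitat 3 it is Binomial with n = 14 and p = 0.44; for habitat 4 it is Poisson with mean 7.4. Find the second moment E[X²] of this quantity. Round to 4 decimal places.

For each component E[X²] = Var + (mean)², giving 1: 8.16; 2: 50.16; 3: 41.3952; 4: 62.16.
Overall E[X²] = 0.25·8.16 + 0.25·50.16 + 0.25·41.3952 + 0.25·62.16 = 40.4688.

40.4688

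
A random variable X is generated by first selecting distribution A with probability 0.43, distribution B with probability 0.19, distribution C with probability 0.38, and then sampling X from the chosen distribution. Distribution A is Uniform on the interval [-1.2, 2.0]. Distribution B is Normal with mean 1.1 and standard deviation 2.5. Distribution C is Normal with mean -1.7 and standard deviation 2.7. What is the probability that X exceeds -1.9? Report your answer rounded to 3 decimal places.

Conditional on each component, P(X > -1.9): A: 1; B: 0.88493; C: 0.529524.
By total probability, P(X > -1.9) = 0.43·1 + 0.19·0.88493 + 0.38·0.529524 = 0.799356.

0.799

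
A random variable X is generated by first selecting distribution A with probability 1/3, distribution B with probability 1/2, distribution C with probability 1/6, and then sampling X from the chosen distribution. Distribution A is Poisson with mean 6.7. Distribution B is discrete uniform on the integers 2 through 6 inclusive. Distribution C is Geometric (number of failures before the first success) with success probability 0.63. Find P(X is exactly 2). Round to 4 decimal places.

Conditional on each component, P(X = 2): A: 0.0276278; B: 0.2; C: 0.086247.
By total probability, P(X = 2) = 0.333333·0.0276278 + 0.5·0.2 + 0.166667·0.086247 = 0.123584.

0.1236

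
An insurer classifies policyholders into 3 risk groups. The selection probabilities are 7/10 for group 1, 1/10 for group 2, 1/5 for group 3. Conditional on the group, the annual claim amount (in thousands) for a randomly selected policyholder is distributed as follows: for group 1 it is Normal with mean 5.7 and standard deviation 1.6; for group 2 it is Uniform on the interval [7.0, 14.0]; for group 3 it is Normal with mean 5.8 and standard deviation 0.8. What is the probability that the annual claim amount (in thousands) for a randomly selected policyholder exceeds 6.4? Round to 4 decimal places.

Conditional on each group, P(X > 6.4): 1: 0.330874; 2: 1; 3: 0.226627.
By total probability, P(X > 6.4) = 0.7·0.330874 + 0.1·1 + 0.2·0.226627 = 0.376938.

0.3769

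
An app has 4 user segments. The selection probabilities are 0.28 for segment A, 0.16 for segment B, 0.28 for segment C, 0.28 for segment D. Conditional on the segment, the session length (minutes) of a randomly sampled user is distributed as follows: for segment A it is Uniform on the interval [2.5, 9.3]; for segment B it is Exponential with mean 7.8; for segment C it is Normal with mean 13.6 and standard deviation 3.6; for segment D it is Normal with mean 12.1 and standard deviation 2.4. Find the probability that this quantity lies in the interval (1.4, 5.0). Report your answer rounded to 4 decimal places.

0.1551

Conditional on each segment, P(1.4 < X < 5.0): A: 0.367647; B: 0.308947; C: 0.00809882; D: 0.00154241.
By total probability, P(1.4 < X < 5.0) = 0.28·0.367647 + 0.16·0.308947 + 0.28·0.00809882 + 0.28·0.00154241 = 0.155072.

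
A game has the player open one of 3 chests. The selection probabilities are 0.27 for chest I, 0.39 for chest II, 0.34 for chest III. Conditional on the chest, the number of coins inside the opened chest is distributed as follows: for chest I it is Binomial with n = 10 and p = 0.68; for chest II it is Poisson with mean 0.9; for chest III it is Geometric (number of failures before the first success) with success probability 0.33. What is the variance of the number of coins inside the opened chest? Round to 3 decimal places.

Per component, I: μ=6.8, E[X²]=48.416; II: μ=0.9, E[X²]=1.71; III: μ=2.0303, E[X²]=10.2746.
E[X] = 0.27·6.8 + 0.39·0.9 + 0.34·2.0303 = 2.8773.
E[X²] = 0.27·48.416 + 0.39·1.71 + 0.34·10.2746 = 17.2326.
Var(X) = E[X²] − (E[X])² = 17.2326 − 8.27887 = 8.9537.

8.954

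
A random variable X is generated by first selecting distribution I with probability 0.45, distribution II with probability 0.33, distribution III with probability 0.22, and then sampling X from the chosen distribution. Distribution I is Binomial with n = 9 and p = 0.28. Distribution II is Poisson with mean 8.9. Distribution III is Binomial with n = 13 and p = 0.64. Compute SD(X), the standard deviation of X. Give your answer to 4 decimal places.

3.7164

Per component, I: μ=2.52, E[X²]=8.1648; II: μ=8.9, E[X²]=88.11; III: μ=8.32, E[X²]=72.2176.
E[X] = 0.45·2.52 + 0.33·8.9 + 0.22·8.32 = 5.9014.
E[X²] = 0.45·8.1648 + 0.33·88.11 + 0.22·72.2176 = 48.6383.
Var(X) = E[X²] − (E[X])² = 48.6383 − 34.8265 = 13.8118.
SD(X) = √13.8118 = 3.71642.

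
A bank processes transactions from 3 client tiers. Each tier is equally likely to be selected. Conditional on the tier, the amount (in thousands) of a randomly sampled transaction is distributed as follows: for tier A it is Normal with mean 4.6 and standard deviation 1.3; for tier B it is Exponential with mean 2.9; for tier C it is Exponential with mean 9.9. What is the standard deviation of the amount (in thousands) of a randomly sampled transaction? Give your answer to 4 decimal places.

6.7025

Per component, A: μ=4.6, E[X²]=22.85; B: μ=2.9, E[X²]=16.82; C: μ=9.9, E[X²]=196.02.
E[X] = 0.333333·4.6 + 0.333333·2.9 + 0.333333·9.9 = 5.8.
E[X²] = 0.333333·22.85 + 0.333333·16.82 + 0.333333·196.02 = 78.5633.
Var(X) = E[X²] − (E[X])² = 78.5633 − 33.64 = 44.9233.
SD(X) = √44.9233 = 6.70249.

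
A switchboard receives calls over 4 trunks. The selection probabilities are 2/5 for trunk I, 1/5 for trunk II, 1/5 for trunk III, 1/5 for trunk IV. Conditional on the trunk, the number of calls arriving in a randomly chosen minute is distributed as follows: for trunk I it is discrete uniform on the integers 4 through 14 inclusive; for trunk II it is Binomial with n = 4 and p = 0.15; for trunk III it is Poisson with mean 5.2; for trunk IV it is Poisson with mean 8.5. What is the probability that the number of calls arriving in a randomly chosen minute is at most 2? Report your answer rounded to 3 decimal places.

0.221

Conditional on each trunk, P(X ≤ 2): I: 0; II: 0.988019; III: 0.108787; IV: 0.00928324.
By total probability, P(X ≤ 2) = 0.4·0 + 0.2·0.988019 + 0.2·0.108787 + 0.2·0.00928324 = 0.221218.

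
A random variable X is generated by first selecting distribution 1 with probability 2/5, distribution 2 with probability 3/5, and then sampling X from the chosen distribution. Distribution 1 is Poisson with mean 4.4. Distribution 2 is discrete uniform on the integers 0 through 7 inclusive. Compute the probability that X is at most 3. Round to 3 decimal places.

Conditional on each component, P(X ≤ 3): 1: 0.359448; 2: 0.5.
By total probability, P(X ≤ 3) = 0.4·0.359448 + 0.6·0.5 = 0.443779.

0.444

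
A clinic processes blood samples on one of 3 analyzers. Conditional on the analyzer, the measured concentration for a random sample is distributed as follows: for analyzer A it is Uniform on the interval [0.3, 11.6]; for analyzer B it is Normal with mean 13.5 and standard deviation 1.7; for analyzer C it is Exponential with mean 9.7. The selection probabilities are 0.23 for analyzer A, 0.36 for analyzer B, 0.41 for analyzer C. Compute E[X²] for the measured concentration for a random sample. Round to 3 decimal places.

For each component E[X²] = Var + (mean)², giving A: 46.0433; B: 185.14; C: 188.18.
Overall E[X²] = 0.23·46.0433 + 0.36·185.14 + 0.41·188.18 = 154.394.

154.394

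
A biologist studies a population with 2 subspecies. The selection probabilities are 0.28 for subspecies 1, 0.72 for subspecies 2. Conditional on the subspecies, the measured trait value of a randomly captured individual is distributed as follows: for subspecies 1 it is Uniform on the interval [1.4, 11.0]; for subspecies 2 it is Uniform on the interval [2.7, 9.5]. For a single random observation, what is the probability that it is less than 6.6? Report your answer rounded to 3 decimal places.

Conditional on each subspecies, P(X < 6.6): 1: 0.541667; 2: 0.573529.
By total probability, P(X < 6.6) = 0.28·0.541667 + 0.72·0.573529 = 0.564608.

0.565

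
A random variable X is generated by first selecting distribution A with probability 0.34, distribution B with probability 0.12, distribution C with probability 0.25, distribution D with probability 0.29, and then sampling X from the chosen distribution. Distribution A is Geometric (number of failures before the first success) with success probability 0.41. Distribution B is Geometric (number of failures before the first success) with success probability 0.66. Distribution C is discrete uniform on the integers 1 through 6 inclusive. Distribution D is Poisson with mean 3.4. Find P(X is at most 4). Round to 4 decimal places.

Conditional on each component, P(X ≤ 4): A: 0.928508; B: 0.995456; C: 0.666667; D: 0.744182.
By total probability, P(X ≤ 4) = 0.34·0.928508 + 0.12·0.995456 + 0.25·0.666667 + 0.29·0.744182 = 0.817627.

0.8176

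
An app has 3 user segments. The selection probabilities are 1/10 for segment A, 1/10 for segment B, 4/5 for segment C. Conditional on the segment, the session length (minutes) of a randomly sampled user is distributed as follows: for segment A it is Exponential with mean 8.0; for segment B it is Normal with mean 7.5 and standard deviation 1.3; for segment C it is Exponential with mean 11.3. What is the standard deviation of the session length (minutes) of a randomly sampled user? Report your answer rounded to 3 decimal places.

10.524

Per component, A: μ=8, E[X²]=128; B: μ=7.5, E[X²]=57.94; C: μ=11.3, E[X²]=255.38.
E[X] = 0.1·8 + 0.1·7.5 + 0.8·11.3 = 10.59.
E[X²] = 0.1·128 + 0.1·57.94 + 0.8·255.38 = 222.898.
Var(X) = E[X²] − (E[X])² = 222.898 − 112.148 = 110.75.
SD(X) = √110.75 = 10.5238.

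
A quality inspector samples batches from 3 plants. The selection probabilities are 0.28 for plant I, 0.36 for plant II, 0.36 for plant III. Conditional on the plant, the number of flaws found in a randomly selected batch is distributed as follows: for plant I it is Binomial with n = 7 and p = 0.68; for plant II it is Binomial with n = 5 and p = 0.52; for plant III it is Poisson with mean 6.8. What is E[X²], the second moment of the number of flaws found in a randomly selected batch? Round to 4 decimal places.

For each component E[X²] = Var + (mean)², giving I: 24.1808; II: 8.008; III: 53.04.
Overall E[X²] = 0.28·24.1808 + 0.36·8.008 + 0.36·53.04 = 28.7479.

28.7479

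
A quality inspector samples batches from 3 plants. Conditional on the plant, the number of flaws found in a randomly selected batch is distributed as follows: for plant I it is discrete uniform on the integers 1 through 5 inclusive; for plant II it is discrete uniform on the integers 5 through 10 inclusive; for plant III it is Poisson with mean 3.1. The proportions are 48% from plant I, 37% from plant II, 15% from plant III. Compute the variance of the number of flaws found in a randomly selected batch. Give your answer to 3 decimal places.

7.176

Per component, I: μ=3, E[X²]=11; II: μ=7.5, E[X²]=59.1667; III: μ=3.1, E[X²]=12.71.
E[X] = 0.48·3 + 0.37·7.5 + 0.15·3.1 = 4.68.
E[X²] = 0.48·11 + 0.37·59.1667 + 0.15·12.71 = 29.0782.
Var(X) = E[X²] − (E[X])² = 29.0782 − 21.9024 = 7.17577.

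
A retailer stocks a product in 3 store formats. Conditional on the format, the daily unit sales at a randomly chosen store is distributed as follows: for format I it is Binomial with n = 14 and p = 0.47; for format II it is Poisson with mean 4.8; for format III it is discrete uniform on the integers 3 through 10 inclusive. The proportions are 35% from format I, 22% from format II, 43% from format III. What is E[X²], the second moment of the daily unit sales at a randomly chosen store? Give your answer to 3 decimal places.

For each component E[X²] = Var + (mean)², giving I: 46.7838; II: 27.84; III: 47.5.
Overall E[X²] = 0.35·46.7838 + 0.22·27.84 + 0.43·47.5 = 42.9241.

42.924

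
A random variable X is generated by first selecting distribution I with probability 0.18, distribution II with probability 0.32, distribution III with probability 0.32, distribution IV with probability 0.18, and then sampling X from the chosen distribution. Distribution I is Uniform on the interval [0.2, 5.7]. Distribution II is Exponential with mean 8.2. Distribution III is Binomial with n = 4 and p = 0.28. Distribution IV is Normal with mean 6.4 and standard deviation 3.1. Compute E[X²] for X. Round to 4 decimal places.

54.8159

For each component E[X²] = Var + (mean)², giving I: 11.2233; II: 134.48; III: 2.0608; IV: 50.57.
Overall E[X²] = 0.18·11.2233 + 0.32·134.48 + 0.32·2.0608 + 0.18·50.57 = 54.8159.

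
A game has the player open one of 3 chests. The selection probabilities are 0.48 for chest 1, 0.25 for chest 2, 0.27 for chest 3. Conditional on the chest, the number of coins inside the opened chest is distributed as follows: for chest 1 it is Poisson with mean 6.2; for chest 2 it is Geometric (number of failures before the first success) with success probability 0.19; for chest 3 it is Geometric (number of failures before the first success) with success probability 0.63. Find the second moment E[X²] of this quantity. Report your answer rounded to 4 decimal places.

31.9251

For each component E[X²] = Var + (mean)², giving 1: 44.64; 2: 40.6122; 3: 1.27715.
Overall E[X²] = 0.48·44.64 + 0.25·40.6122 + 0.27·1.27715 = 31.9251.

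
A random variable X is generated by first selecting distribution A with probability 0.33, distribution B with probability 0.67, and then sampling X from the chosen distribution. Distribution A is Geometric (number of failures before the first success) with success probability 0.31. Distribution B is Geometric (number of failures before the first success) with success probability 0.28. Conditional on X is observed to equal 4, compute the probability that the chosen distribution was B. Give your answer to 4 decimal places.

Likelihoods P(X=4 | ·): A: 0.0702681; B: 0.0752468.
Posterior ∝ prior × likelihood. Numerator for B: 0.67·0.0752468 = 0.0504154.
Normalizing constant: 0.33·0.0702681 + 0.67·0.0752468 = 0.0736038.
P(B | observation) = 0.0504154 / 0.0736038 = 0.684956.

0.6850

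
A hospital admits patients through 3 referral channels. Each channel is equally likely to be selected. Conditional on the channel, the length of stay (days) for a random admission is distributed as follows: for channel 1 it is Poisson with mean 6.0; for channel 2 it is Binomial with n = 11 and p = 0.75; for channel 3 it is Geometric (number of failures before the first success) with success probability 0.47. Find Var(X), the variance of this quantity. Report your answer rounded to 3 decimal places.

12.324

Per component, 1: μ=6, E[X²]=42; 2: μ=8.25, E[X²]=70.125; 3: μ=1.12766, E[X²]=3.67089.
E[X] = 0.333333·6 + 0.333333·8.25 + 0.333333·1.12766 = 5.12589.
E[X²] = 0.333333·42 + 0.333333·70.125 + 0.333333·3.67089 = 38.5986.
Var(X) = E[X²] − (E[X])² = 38.5986 − 26.2747 = 12.3239.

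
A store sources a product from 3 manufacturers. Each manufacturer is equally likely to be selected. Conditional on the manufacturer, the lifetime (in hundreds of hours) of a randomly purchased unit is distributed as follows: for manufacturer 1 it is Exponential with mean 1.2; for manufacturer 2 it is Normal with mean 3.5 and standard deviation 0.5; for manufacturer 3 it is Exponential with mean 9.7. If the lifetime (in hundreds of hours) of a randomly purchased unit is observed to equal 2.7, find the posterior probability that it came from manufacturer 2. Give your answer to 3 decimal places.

Likelihoods f(2.7 | ·): 1: 0.0878327; 2: 0.221842; 3: 0.0780445.
Posterior ∝ prior × likelihood. Numerator for 2: 0.333333·0.221842 = 0.0739472.
Normalizing constant: 0.333333·0.0878327 + 0.333333·0.221842 + 0.333333·0.0780445 = 0.12924.
P(2 | observation) = 0.0739472 / 0.12924 = 0.572172.

0.572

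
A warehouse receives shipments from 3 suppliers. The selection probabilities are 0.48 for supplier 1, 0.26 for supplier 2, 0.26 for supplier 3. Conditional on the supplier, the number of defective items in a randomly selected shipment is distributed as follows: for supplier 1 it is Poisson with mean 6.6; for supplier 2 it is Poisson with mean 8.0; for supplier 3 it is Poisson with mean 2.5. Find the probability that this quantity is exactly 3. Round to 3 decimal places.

0.094

Conditional on each supplier, P(X = 3): 1: 0.0651834; 2: 0.0286261; 3: 0.213763.
By total probability, P(X = 3) = 0.48·0.0651834 + 0.26·0.0286261 + 0.26·0.213763 = 0.0943092.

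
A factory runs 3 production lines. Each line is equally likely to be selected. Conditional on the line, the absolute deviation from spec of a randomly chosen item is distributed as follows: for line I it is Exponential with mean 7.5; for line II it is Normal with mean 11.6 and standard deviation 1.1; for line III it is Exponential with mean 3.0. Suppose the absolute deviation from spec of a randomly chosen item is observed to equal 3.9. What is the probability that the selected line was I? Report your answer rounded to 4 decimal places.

Likelihoods f(3.9 | ·): I: 0.0792694; II: 8.30429e-12; III: 0.0908439.
Posterior ∝ prior × likelihood. Numerator for I: 0.333333·0.0792694 = 0.0264231.
Normalizing constant: 0.333333·0.0792694 + 0.333333·8.30429e-12 + 0.333333·0.0908439 = 0.0567044.
P(I | observation) = 0.0264231 / 0.0567044 = 0.46598.

0.4660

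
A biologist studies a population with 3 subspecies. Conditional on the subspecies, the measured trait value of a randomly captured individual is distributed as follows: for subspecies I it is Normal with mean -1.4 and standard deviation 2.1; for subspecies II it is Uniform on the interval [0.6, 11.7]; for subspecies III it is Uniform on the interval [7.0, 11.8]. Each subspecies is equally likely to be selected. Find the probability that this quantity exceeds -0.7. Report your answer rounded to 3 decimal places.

0.790

Conditional on each subspecies, P(X > -0.7): I: 0.369441; II: 1; III: 1.
By total probability, P(X > -0.7) = 0.333333·0.369441 + 0.333333·1 + 0.333333·1 = 0.789814.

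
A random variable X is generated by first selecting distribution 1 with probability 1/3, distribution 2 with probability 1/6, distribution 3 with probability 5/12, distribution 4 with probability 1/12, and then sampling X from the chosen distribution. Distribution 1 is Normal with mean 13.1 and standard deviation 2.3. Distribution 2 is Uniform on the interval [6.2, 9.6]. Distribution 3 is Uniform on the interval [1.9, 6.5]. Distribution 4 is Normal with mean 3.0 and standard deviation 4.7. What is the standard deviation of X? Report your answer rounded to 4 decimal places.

4.6012

Per component, 1: μ=13.1, E[X²]=176.9; 2: μ=7.9, E[X²]=63.3733; 3: μ=4.2, E[X²]=19.4033; 4: μ=3, E[X²]=31.09.
E[X] = 0.333333·13.1 + 0.166667·7.9 + 0.416667·4.2 + 0.0833333·3 = 7.68333.
E[X²] = 0.333333·176.9 + 0.166667·63.3733 + 0.416667·19.4033 + 0.0833333·31.09 = 80.2044.
Var(X) = E[X²] − (E[X])² = 80.2044 − 59.0336 = 21.1708.
SD(X) = √21.1708 = 4.60118.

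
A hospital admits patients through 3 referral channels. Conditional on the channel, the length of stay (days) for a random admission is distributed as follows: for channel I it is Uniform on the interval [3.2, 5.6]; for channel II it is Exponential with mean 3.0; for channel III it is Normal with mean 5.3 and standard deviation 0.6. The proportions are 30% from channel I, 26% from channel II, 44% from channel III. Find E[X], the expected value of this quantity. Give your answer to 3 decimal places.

Component means — I: 4.4; II: 3; III: 5.3.
E[X] = 0.3·4.4 + 0.26·3 + 0.44·5.3 = 4.432.

4.432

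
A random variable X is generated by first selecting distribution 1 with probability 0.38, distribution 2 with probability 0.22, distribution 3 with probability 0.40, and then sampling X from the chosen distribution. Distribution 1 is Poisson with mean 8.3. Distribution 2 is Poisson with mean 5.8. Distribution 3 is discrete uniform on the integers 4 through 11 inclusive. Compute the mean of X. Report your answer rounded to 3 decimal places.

7.430

Component means — 1: 8.3; 2: 5.8; 3: 7.5.
E[X] = 0.38·8.3 + 0.22·5.8 + 0.4·7.5 = 7.43.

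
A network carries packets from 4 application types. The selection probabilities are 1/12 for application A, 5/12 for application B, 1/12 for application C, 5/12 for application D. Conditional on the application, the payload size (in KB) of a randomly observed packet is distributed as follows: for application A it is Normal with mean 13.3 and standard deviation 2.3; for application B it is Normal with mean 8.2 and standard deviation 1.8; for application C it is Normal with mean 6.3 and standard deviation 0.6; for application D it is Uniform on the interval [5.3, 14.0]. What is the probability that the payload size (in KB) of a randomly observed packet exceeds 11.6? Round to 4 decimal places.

0.1914

Conditional on each application, P(X > 11.6): A: 0.770086; B: 0.0294534; C: 0; D: 0.275862.
By total probability, P(X > 11.6) = 0.0833333·0.770086 + 0.416667·0.0294534 + 0.0833333·0 + 0.416667·0.275862 = 0.191389.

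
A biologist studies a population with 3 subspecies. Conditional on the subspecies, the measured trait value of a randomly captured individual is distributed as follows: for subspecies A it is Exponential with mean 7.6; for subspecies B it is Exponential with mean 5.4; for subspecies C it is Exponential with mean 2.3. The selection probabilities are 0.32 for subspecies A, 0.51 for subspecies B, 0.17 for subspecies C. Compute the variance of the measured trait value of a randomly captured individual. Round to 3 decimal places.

Per component, A: μ=7.6, E[X²]=115.52; B: μ=5.4, E[X²]=58.32; C: μ=2.3, E[X²]=10.58.
E[X] = 0.32·7.6 + 0.51·5.4 + 0.17·2.3 = 5.577.
E[X²] = 0.32·115.52 + 0.51·58.32 + 0.17·10.58 = 68.5082.
Var(X) = E[X²] − (E[X])² = 68.5082 − 31.1029 = 37.4053.

37.405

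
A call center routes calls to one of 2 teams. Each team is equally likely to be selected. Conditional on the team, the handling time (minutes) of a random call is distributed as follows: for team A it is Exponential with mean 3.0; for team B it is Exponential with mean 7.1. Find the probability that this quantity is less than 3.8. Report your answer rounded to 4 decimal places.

0.5663

Conditional on each team, P(X < 3.8): A: 0.718231; B: 0.414454.
By total probability, P(X < 3.8) = 0.5·0.718231 + 0.5·0.414454 = 0.566343.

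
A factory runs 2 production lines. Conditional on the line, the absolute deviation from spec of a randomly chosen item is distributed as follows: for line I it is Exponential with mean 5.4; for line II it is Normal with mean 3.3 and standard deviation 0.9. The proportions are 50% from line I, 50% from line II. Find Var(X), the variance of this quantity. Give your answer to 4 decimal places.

16.0875

Per component, I: μ=5.4, E[X²]=58.32; II: μ=3.3, E[X²]=11.7.
E[X] = 0.5·5.4 + 0.5·3.3 = 4.35.
E[X²] = 0.5·58.32 + 0.5·11.7 = 35.01.
Var(X) = E[X²] − (E[X])² = 35.01 − 18.9225 = 16.0875.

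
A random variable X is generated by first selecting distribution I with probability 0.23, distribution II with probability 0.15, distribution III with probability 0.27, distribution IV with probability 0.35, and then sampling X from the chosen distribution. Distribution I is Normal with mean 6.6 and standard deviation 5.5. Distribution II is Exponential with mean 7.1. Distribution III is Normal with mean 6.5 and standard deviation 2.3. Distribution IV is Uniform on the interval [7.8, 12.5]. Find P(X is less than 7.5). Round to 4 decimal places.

0.4082

Conditional on each component, P(X < 7.5): I: 0.564991; II: 0.652273; III: 0.66814; IV: 0.
By total probability, P(X < 7.5) = 0.23·0.564991 + 0.15·0.652273 + 0.27·0.66814 + 0.35·0 = 0.408187.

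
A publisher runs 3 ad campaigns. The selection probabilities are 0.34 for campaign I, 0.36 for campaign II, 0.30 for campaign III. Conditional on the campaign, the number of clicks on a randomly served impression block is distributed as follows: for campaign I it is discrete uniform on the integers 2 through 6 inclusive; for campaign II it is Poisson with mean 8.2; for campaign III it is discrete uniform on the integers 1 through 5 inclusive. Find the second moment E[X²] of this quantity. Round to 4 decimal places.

36.5784

For each component E[X²] = Var + (mean)², giving I: 18; II: 75.44; III: 11.
Overall E[X²] = 0.34·18 + 0.36·75.44 + 0.3·11 = 36.5784.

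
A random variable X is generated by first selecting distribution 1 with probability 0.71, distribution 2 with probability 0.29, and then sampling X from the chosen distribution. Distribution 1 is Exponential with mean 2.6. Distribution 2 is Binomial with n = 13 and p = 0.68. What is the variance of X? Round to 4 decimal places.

13.6372

Per component, 1: μ=2.6, E[X²]=13.52; 2: μ=8.84, E[X²]=80.9744.
E[X] = 0.71·2.6 + 0.29·8.84 = 4.4096.
E[X²] = 0.71·13.52 + 0.29·80.9744 = 33.0818.
Var(X) = E[X²] − (E[X])² = 33.0818 − 19.4446 = 13.6372.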